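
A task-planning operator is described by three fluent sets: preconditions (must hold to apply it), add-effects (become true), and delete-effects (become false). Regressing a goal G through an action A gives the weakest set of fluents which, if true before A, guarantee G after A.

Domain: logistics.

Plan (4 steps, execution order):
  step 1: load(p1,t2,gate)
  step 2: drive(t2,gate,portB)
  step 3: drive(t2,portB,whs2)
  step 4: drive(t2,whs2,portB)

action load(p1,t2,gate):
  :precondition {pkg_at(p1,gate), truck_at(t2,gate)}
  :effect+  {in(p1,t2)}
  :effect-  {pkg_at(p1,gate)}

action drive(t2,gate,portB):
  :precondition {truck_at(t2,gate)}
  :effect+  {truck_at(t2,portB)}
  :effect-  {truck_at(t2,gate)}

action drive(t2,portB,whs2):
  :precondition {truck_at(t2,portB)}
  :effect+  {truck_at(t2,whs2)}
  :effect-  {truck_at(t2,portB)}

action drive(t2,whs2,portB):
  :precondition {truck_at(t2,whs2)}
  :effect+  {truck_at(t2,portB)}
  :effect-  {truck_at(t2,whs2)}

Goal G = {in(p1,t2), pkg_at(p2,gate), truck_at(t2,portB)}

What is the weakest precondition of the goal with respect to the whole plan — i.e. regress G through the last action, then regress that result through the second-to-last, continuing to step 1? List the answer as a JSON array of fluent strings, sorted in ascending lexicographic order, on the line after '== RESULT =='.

Regress step by step:
  through step 4 (drive(t2,whs2,portB)): drop {truck_at(t2,portB)}, keep {in(p1,t2), pkg_at(p2,gate)}, require {truck_at(t2,whs2)}
    → {in(p1,t2), pkg_at(p2,gate), truck_at(t2,whs2)}
  through step 3 (drive(t2,portB,whs2)): drop {truck_at(t2,whs2)}, keep {in(p1,t2), pkg_at(p2,gate)}, require {truck_at(t2,portB)}
    → {in(p1,t2), pkg_at(p2,gate), truck_at(t2,portB)}
  through step 2 (drive(t2,gate,portB)): drop {truck_at(t2,portB)}, keep {in(p1,t2), pkg_at(p2,gate)}, require {truck_at(t2,gate)}
    → {in(p1,t2), pkg_at(p2,gate), truck_at(t2,gate)}
  through step 1 (load(p1,t2,gate)): drop {in(p1,t2)}, keep {pkg_at(p2,gate), truck_at(t2,gate)}, require {pkg_at(p1,gate), truck_at(t2,gate)}
    → {pkg_at(p1,gate), pkg_at(p2,gate), truck_at(t2,gate)}

== RESULT ==
["pkg_at(p1,gate)", "pkg_at(p2,gate)", "truck_at(t2,gate)"]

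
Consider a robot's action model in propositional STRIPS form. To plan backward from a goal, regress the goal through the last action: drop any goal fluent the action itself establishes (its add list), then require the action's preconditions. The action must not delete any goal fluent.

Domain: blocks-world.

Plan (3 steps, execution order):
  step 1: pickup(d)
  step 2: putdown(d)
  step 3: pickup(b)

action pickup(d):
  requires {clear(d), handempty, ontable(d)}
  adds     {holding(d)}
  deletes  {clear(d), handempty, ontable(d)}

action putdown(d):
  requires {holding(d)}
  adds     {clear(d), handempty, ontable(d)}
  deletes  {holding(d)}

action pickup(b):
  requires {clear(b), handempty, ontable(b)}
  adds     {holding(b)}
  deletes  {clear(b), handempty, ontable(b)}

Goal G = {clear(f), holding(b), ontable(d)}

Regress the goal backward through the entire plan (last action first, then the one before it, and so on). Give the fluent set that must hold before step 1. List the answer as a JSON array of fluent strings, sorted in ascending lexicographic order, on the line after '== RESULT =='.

Regress step by step:
  through step 3 (pickup(b)): drop {holding(b)}, keep {clear(f), ontable(d)}, require {clear(b), handempty, ontable(b)}
    → {clear(b), clear(f), handempty, ontable(b), ontable(d)}
  through step 2 (putdown(d)): drop {handempty, ontable(d)}, keep {clear(b), clear(f), ontable(b)}, require {holding(d)}
    → {clear(b), clear(f), holding(d), ontable(b)}
  through step 1 (pickup(d)): drop {holding(d)}, keep {clear(b), clear(f), ontable(b)}, require {clear(d), handempty, ontable(d)}
    → {clear(b), clear(d), clear(f), handempty, ontable(b), ontable(d)}

== RESULT ==
["clear(b)", "clear(d)", "clear(f)", "handempty", "ontable(b)", "ontable(d)"]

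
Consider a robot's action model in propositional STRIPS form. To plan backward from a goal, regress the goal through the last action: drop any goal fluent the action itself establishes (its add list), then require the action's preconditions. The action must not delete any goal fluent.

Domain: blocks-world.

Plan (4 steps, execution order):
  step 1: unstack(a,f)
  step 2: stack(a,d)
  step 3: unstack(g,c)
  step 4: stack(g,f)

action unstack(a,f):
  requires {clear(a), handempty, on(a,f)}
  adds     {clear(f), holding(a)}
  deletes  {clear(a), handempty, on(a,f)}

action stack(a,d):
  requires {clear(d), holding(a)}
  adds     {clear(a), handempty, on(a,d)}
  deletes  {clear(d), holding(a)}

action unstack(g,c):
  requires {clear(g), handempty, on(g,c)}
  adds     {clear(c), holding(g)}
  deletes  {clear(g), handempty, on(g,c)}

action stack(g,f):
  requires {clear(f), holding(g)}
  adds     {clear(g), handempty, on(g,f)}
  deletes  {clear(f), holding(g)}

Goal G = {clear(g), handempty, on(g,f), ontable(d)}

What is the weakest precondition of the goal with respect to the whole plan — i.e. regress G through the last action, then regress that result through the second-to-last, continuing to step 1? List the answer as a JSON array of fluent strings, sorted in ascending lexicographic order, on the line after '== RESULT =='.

Regress step by step:
  through step 4 (stack(g,f)): drop {clear(g), handempty, on(g,f)}, keep {ontable(d)}, require {clear(f), holding(g)}
    → {clear(f), holding(g), ontable(d)}
  through step 3 (unstack(g,c)): drop {holding(g)}, keep {clear(f), ontable(d)}, require {clear(g), handempty, on(g,c)}
    → {clear(f), clear(g), handempty, on(g,c), ontable(d)}
  through step 2 (stack(a,d)): drop {handempty}, keep {clear(f), clear(g), on(g,c), ontable(d)}, require {clear(d), holding(a)}
    → {clear(d), clear(f), clear(g), holding(a), on(g,c), ontable(d)}
  through step 1 (unstack(a,f)): drop {clear(f), holding(a)}, keep {clear(d), clear(g), on(g,c), ontable(d)}, require {clear(a), handempty, on(a,f)}
    → {clear(a), clear(d), clear(g), handempty, on(a,f), on(g,c), ontable(d)}

== RESULT ==
["clear(a)", "clear(d)", "clear(g)", "handempty", "on(a,f)", "on(g,c)", "ontable(d)"]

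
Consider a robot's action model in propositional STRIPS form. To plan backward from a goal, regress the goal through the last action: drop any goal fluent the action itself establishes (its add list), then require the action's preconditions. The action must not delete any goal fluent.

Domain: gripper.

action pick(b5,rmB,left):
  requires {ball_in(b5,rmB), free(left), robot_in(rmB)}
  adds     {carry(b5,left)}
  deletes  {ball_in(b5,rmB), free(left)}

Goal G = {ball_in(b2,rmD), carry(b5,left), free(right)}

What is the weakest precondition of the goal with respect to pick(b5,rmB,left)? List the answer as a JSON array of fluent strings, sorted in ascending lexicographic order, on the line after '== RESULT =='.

Compute (G \ add) ∪ pre:
  G ∩ del = {}  (empty — regression defined)
  G \ add = {ball_in(b2,rmD), carry(b5,left), free(right)} \ {carry(b5,left)} = {ball_in(b2,rmD), free(right)}
  ∪ pre   = {ball_in(b2,rmD), free(right)} ∪ {ball_in(b5,rmB), free(left), robot_in(rmB)}
          = {ball_in(b2,rmD), ball_in(b5,rmB), free(left), free(right), robot_in(rmB)}

== RESULT ==
["ball_in(b2,rmD)", "ball_in(b5,rmB)", "free(left)", "free(right)", "robot_in(rmB)"]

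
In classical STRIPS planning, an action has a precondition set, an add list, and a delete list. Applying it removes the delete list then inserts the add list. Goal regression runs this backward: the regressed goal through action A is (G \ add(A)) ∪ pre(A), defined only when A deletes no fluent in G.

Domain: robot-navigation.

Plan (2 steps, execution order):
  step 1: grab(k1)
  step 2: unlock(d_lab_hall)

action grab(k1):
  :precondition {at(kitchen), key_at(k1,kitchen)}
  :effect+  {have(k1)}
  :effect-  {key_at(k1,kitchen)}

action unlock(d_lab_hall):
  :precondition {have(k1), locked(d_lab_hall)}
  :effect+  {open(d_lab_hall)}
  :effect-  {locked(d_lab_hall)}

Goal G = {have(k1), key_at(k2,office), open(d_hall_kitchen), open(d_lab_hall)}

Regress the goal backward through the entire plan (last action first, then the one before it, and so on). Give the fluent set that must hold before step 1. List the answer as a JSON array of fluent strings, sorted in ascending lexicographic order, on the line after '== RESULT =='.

Work backward from the goal:
  through step 2 (unlock(d_lab_hall)): drop {open(d_lab_hall)}, keep {have(k1), key_at(k2,office), open(d_hall_kitchen)}, require {have(k1), locked(d_lab_hall)}
    → {have(k1), key_at(k2,office), locked(d_lab_hall), open(d_hall_kitchen)}
  through step 1 (grab(k1)): drop {have(k1)}, keep {key_at(k2,office), locked(d_lab_hall), open(d_hall_kitchen)}, require {at(kitchen), key_at(k1,kitchen)}
    → {at(kitchen), key_at(k1,kitchen), key_at(k2,office), locked(d_lab_hall), open(d_hall_kitchen)}

== RESULT ==
["at(kitchen)", "key_at(k1,kitchen)", "key_at(k2,office)", "locked(d_lab_hall)", "open(d_hall_kitchen)"]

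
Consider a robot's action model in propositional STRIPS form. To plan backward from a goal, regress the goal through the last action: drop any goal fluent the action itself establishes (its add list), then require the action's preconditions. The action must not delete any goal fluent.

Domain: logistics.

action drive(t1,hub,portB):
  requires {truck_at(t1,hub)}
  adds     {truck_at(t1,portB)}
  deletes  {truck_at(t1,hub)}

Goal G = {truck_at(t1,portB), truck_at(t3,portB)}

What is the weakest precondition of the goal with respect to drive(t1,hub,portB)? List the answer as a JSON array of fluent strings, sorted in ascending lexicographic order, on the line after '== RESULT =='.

Regress:
  G ∩ del = {}  (empty — regression defined)
  G \ add = {truck_at(t1,portB), truck_at(t3,portB)} \ {truck_at(t1,portB)} = {truck_at(t3,portB)}
  ∪ pre   = {truck_at(t3,portB)} ∪ {truck_at(t1,hub)}
          = {truck_at(t1,hub), truck_at(t3,portB)}

== RESULT ==
["truck_at(t1,hub)", "truck_at(t3,portB)"]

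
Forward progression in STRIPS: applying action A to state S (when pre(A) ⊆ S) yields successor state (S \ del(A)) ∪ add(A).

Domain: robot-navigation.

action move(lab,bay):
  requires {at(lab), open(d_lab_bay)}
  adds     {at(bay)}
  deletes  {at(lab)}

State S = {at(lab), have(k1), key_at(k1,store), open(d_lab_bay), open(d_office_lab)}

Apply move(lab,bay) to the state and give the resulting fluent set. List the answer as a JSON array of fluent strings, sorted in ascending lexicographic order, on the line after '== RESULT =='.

Progress:
  pre ⊆ S: {at(lab), open(d_lab_bay)} ⊆ S  — applicable
  S \ del = {have(k1), key_at(k1,store), open(d_lab_bay), open(d_office_lab)}
  ∪ add   = {at(bay), have(k1), key_at(k1,store), open(d_lab_bay), open(d_office_lab)}

== RESULT ==
["at(bay)", "have(k1)", "key_at(k1,store)", "open(d_lab_bay)", "open(d_office_lab)"]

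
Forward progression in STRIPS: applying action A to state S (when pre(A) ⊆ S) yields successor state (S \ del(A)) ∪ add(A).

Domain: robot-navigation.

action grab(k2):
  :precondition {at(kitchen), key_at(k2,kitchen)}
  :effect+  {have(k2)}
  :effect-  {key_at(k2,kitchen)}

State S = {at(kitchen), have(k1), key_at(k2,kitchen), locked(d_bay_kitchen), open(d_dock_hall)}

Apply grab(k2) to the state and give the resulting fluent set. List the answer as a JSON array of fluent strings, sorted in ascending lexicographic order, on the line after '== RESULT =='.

Compute (S \ del) ∪ add:
  pre ⊆ S: {at(kitchen), key_at(k2,kitchen)} ⊆ S  — applicable
  S \ del = {at(kitchen), have(k1), locked(d_bay_kitchen), open(d_dock_hall)}
  ∪ add   = {at(kitchen), have(k1), have(k2), locked(d_bay_kitchen), open(d_dock_hall)}

== RESULT ==
["at(kitchen)", "have(k1)", "have(k2)", "locked(d_bay_kitchen)", "open(d_dock_hall)"]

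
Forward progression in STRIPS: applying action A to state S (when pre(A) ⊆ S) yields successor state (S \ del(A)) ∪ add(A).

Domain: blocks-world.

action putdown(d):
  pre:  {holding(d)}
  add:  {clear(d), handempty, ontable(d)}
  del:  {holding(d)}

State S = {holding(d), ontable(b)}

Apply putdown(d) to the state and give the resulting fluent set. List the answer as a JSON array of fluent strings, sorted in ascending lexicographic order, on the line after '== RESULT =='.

Progress:
  pre ⊆ S: {holding(d)} ⊆ S  — applicable
  S \ del = {ontable(b)}
  ∪ add   = {clear(d), handempty, ontable(b), ontable(d)}

== RESULT ==
["clear(d)", "handempty", "ontable(b)", "ontable(d)"]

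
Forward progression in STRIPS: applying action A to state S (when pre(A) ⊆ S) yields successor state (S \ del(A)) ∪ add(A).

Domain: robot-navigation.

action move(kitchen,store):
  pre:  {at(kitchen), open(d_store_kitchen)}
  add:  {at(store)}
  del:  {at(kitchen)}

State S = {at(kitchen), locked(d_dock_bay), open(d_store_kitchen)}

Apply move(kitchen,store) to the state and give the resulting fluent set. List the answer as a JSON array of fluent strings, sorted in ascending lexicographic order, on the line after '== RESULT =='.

Progress:
  pre ⊆ S: {at(kitchen), open(d_store_kitchen)} ⊆ S  — applicable
  S \ del = {locked(d_dock_bay), open(d_store_kitchen)}
  ∪ add   = {at(store), locked(d_dock_bay), open(d_store_kitchen)}

== RESULT ==
["at(store)", "locked(d_dock_bay)", "open(d_store_kitchen)"]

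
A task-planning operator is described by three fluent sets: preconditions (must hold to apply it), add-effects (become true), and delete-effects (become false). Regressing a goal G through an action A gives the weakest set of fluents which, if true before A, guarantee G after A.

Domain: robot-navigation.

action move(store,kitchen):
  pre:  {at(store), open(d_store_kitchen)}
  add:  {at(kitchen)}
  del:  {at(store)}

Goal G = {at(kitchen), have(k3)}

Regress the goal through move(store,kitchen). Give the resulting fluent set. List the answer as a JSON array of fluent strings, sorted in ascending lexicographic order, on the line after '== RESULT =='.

Regress:
  G ∩ del = {}  (empty — regression defined)
  G \ add = {at(kitchen), have(k3)} \ {at(kitchen)} = {have(k3)}
  ∪ pre   = {have(k3)} ∪ {at(store), open(d_store_kitchen)}
          = {at(store), have(k3), open(d_store_kitchen)}

== RESULT ==
["at(store)", "have(k3)", "open(d_store_kitchen)"]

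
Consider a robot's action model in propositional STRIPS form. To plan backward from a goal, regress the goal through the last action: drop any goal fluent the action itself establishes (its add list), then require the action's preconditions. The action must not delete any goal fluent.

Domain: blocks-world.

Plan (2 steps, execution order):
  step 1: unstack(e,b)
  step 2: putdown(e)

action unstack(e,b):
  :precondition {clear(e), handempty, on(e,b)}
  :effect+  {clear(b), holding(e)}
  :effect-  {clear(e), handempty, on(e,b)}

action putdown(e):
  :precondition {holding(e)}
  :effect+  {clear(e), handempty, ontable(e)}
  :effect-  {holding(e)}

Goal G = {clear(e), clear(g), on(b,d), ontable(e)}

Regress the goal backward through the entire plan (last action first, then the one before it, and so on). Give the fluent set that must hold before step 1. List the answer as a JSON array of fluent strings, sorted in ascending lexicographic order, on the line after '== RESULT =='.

Regress step by step:
  through step 2 (putdown(e)): drop {clear(e), ontable(e)}, keep {clear(g), on(b,d)}, require {holding(e)}
    → {clear(g), holding(e), on(b,d)}
  through step 1 (unstack(e,b)): drop {holding(e)}, keep {clear(g), on(b,d)}, require {clear(e), handempty, on(e,b)}
    → {clear(e), clear(g), handempty, on(b,d), on(e,b)}

== RESULT ==
["clear(e)", "clear(g)", "handempty", "on(b,d)", "on(e,b)"]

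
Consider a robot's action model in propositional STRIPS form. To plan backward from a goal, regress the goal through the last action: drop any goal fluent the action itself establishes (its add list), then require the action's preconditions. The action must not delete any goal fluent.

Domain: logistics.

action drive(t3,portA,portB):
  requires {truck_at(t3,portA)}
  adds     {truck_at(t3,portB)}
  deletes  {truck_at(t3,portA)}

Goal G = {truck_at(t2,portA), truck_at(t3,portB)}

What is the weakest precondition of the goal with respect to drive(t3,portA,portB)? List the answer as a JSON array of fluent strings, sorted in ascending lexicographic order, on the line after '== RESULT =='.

Regress:
  G ∩ del = {}  (empty — regression defined)
  G \ add = {truck_at(t2,portA), truck_at(t3,portB)} \ {truck_at(t3,portB)} = {truck_at(t2,portA)}
  ∪ pre   = {truck_at(t2,portA)} ∪ {truck_at(t3,portA)}
          = {truck_at(t2,portA), truck_at(t3,portA)}

== RESULT ==
["truck_at(t2,portA)", "truck_at(t3,portA)"]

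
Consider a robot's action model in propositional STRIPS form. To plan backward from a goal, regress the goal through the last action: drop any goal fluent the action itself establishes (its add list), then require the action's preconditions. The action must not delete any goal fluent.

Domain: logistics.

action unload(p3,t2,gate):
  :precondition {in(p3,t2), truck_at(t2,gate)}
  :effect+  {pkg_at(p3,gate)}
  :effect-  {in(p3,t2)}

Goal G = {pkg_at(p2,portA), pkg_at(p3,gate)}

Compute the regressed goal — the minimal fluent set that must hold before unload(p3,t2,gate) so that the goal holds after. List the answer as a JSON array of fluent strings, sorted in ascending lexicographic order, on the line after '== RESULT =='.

Compute (G \ add) ∪ pre:
  G ∩ del = {}  (empty — regression defined)
  G \ add = {pkg_at(p2,portA), pkg_at(p3,gate)} \ {pkg_at(p3,gate)} = {pkg_at(p2,portA)}
  ∪ pre   = {pkg_at(p2,portA)} ∪ {in(p3,t2), truck_at(t2,gate)}
          = {in(p3,t2), pkg_at(p2,portA), truck_at(t2,gate)}

== RESULT ==
["in(p3,t2)", "pkg_at(p2,portA)", "truck_at(t2,gate)"]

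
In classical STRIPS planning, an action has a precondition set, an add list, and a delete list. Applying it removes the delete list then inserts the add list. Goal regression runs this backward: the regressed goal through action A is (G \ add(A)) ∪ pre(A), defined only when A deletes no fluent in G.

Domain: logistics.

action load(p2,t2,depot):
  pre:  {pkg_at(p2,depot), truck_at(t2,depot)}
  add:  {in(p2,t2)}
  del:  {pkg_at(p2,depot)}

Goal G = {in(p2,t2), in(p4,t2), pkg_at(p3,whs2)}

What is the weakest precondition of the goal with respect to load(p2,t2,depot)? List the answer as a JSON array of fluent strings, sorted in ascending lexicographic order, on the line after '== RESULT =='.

Compute (G \ add) ∪ pre:
  G ∩ del = {}  (empty — regression defined)
  G \ add = {in(p2,t2), in(p4,t2), pkg_at(p3,whs2)} \ {in(p2,t2)} = {in(p4,t2), pkg_at(p3,whs2)}
  ∪ pre   = {in(p4,t2), pkg_at(p3,whs2)} ∪ {pkg_at(p2,depot), truck_at(t2,depot)}
          = {in(p4,t2), pkg_at(p2,depot), pkg_at(p3,whs2), truck_at(t2,depot)}

== RESULT ==
["in(p4,t2)", "pkg_at(p2,depot)", "pkg_at(p3,whs2)", "truck_at(t2,depot)"]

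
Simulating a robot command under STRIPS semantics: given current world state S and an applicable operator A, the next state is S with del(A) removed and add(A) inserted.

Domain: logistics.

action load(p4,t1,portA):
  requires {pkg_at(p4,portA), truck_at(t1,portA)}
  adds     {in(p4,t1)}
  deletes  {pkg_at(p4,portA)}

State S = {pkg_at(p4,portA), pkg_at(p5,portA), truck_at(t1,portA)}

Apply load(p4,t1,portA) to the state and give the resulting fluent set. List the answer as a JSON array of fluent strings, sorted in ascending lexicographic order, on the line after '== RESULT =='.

Compute (S \ del) ∪ add:
  pre ⊆ S: {pkg_at(p4,portA), truck_at(t1,portA)} ⊆ S  — applicable
  S \ del = {pkg_at(p5,portA), truck_at(t1,portA)}
  ∪ add   = {in(p4,t1), pkg_at(p5,portA), truck_at(t1,portA)}

== RESULT ==
["in(p4,t1)", "pkg_at(p5,portA)", "truck_at(t1,portA)"]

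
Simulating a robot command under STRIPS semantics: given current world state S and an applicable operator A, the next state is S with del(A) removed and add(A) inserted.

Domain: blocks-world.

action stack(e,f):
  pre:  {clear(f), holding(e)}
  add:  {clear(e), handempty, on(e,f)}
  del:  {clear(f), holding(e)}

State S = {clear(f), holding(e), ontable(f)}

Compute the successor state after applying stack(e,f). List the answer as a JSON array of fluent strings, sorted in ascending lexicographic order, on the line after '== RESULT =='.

Progress:
  pre ⊆ S: {clear(f), holding(e)} ⊆ S  — applicable
  S \ del = {ontable(f)}
  ∪ add   = {clear(e), handempty, on(e,f), ontable(f)}

== RESULT ==
["clear(e)", "handempty", "on(e,f)", "ontable(f)"]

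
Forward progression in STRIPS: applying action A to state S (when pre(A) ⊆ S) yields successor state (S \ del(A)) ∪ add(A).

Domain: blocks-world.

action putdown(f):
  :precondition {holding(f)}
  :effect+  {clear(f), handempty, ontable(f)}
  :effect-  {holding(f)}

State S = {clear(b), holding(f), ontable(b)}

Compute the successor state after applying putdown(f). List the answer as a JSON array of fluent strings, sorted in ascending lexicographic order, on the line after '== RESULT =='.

Compute (S \ del) ∪ add:
  pre ⊆ S: {holding(f)} ⊆ S  — applicable
  S \ del = {clear(b), ontable(b)}
  ∪ add   = {clear(b), clear(f), handempty, ontable(b), ontable(f)}

== RESULT ==
["clear(b)", "clear(f)", "handempty", "ontable(b)", "ontable(f)"]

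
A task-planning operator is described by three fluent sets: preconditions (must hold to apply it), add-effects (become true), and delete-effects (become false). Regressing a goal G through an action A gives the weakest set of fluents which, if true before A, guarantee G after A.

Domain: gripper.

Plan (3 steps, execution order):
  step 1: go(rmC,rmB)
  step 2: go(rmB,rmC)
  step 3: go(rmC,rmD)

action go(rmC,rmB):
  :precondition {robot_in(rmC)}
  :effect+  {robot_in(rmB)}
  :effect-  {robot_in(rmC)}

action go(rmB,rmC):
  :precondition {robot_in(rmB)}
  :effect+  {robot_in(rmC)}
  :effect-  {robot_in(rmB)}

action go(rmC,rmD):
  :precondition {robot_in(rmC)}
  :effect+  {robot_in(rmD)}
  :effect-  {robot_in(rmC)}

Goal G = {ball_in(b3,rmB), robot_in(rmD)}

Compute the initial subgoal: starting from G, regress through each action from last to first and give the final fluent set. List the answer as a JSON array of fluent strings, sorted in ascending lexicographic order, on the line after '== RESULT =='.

Work backward from the goal:
  through step 3 (go(rmC,rmD)): drop {robot_in(rmD)}, keep {ball_in(b3,rmB)}, require {robot_in(rmC)}
    → {ball_in(b3,rmB), robot_in(rmC)}
  through step 2 (go(rmB,rmC)): drop {robot_in(rmC)}, keep {ball_in(b3,rmB)}, require {robot_in(rmB)}
    → {ball_in(b3,rmB), robot_in(rmB)}
  through step 1 (go(rmC,rmB)): drop {robot_in(rmB)}, keep {ball_in(b3,rmB)}, require {robot_in(rmC)}
    → {ball_in(b3,rmB), robot_in(rmC)}

== RESULT ==
["ball_in(b3,rmB)", "robot_in(rmC)"]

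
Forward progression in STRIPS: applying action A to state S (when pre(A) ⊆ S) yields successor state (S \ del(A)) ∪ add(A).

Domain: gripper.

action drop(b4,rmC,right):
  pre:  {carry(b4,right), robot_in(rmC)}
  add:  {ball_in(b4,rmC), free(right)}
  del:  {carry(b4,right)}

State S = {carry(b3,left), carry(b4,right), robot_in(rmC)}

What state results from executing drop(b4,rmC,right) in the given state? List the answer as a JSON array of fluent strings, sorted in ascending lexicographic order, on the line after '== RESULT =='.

Compute (S \ del) ∪ add:
  pre ⊆ S: {carry(b4,right), robot_in(rmC)} ⊆ S  — applicable
  S \ del = {carry(b3,left), robot_in(rmC)}
  ∪ add   = {ball_in(b4,rmC), carry(b3,left), free(right), robot_in(rmC)}

== RESULT ==
["ball_in(b4,rmC)", "carry(b3,left)", "free(right)", "robot_in(rmC)"]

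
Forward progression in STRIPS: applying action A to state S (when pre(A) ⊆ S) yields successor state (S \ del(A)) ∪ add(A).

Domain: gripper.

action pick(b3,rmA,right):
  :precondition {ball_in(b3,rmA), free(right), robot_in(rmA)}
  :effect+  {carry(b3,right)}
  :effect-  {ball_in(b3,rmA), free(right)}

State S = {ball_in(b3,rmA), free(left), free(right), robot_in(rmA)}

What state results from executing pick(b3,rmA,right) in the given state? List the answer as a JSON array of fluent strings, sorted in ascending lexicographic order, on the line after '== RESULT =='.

Compute (S \ del) ∪ add:
  pre ⊆ S: {ball_in(b3,rmA), free(right), robot_in(rmA)} ⊆ S  — applicable
  S \ del = {free(left), robot_in(rmA)}
  ∪ add   = {carry(b3,right), free(left), robot_in(rmA)}

== RESULT ==
["carry(b3,right)", "free(left)", "robot_in(rmA)"]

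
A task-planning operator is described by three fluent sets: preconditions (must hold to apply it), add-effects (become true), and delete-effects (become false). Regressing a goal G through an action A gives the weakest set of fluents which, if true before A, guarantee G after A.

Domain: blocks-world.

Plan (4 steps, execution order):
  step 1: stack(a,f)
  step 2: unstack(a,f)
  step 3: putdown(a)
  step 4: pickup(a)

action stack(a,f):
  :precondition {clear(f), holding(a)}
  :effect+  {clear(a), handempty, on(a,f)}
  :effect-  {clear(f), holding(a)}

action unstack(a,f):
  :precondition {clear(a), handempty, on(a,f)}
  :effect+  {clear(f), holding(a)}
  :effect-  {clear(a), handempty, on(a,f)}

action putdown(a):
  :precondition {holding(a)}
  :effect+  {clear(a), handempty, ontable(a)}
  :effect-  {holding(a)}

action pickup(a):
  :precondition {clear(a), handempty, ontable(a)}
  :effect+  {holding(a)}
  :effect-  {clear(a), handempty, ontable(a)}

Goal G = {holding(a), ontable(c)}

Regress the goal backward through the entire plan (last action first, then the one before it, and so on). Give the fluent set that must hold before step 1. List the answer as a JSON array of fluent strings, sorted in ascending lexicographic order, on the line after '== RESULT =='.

Regress step by step:
  through step 4 (pickup(a)): drop {holding(a)}, keep {ontable(c)}, require {clear(a), handempty, ontable(a)}
    → {clear(a), handempty, ontable(a), ontable(c)}
  through step 3 (putdown(a)): drop {clear(a), handempty, ontable(a)}, keep {ontable(c)}, require {holding(a)}
    → {holding(a), ontable(c)}
  through step 2 (unstack(a,f)): drop {holding(a)}, keep {ontable(c)}, require {clear(a), handempty, on(a,f)}
    → {clear(a), handempty, on(a,f), ontable(c)}
  through step 1 (stack(a,f)): drop {clear(a), handempty, on(a,f)}, keep {ontable(c)}, require {clear(f), holding(a)}
    → {clear(f), holding(a), ontable(c)}

== RESULT ==
["clear(f)", "holding(a)", "ontable(c)"]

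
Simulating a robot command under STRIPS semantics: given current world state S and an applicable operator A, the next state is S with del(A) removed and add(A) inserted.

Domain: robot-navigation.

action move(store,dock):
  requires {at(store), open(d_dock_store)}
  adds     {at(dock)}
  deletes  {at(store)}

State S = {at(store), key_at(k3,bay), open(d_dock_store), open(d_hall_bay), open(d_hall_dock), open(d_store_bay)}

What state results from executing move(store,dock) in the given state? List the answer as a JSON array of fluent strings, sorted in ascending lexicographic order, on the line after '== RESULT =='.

Progress:
  pre ⊆ S: {at(store), open(d_dock_store)} ⊆ S  — applicable
  S \ del = {key_at(k3,bay), open(d_dock_store), open(d_hall_bay), open(d_hall_dock), open(d_store_bay)}
  ∪ add   = {at(dock), key_at(k3,bay), open(d_dock_store), open(d_hall_bay), open(d_hall_dock), open(d_store_bay)}

== RESULT ==
["at(dock)", "key_at(k3,bay)", "open(d_dock_store)", "open(d_hall_bay)", "open(d_hall_dock)", "open(d_store_bay)"]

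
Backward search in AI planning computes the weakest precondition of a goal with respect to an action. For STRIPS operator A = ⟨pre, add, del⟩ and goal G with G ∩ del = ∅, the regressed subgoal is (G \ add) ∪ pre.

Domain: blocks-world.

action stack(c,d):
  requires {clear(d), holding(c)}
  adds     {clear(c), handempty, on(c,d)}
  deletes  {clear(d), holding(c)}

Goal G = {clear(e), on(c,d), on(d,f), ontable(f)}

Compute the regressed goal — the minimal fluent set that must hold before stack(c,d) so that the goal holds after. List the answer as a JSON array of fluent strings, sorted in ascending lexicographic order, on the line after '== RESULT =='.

Regress:
  G ∩ del = {}  (empty — regression defined)
  G \ add = {clear(e), on(c,d), on(d,f), ontable(f)} \ {clear(c), handempty, on(c,d)} = {clear(e), on(d,f), ontable(f)}
  ∪ pre   = {clear(e), on(d,f), ontable(f)} ∪ {clear(d), holding(c)}
          = {clear(d), clear(e), holding(c), on(d,f), ontable(f)}

== RESULT ==
["clear(d)", "clear(e)", "holding(c)", "on(d,f)", "ontable(f)"]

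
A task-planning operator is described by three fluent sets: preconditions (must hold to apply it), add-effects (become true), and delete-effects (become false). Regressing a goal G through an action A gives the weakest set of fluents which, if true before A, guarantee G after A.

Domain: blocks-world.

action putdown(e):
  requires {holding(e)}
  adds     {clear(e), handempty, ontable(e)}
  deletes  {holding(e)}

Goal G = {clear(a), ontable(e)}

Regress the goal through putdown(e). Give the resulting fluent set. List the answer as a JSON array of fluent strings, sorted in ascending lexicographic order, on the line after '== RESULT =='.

Regress:
  G ∩ del = {}  (empty — regression defined)
  G \ add = {clear(a), ontable(e)} \ {clear(e), handempty, ontable(e)} = {clear(a)}
  ∪ pre   = {clear(a)} ∪ {holding(e)}
          = {clear(a), holding(e)}

== RESULT ==
["clear(a)", "holding(e)"]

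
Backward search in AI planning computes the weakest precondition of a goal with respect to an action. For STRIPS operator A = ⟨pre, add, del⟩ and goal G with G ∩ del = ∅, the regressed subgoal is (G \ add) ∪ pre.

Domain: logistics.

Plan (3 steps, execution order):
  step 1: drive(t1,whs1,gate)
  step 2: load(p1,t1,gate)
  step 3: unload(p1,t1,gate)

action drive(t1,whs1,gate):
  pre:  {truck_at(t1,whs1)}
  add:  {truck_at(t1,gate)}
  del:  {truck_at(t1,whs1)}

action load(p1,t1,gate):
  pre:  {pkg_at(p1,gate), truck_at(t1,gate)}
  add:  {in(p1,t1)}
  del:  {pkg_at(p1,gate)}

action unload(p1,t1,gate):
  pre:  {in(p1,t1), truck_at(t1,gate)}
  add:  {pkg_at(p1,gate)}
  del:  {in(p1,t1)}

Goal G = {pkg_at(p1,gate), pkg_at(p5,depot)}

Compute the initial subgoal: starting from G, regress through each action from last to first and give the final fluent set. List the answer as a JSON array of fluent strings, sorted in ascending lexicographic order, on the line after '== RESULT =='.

Regress step by step:
  through step 3 (unload(p1,t1,gate)): drop {pkg_at(p1,gate)}, keep {pkg_at(p5,depot)}, require {in(p1,t1), truck_at(t1,gate)}
    → {in(p1,t1), pkg_at(p5,depot), truck_at(t1,gate)}
  through step 2 (load(p1,t1,gate)): drop {in(p1,t1)}, keep {pkg_at(p5,depot), truck_at(t1,gate)}, require {pkg_at(p1,gate), truck_at(t1,gate)}
    → {pkg_at(p1,gate), pkg_at(p5,depot), truck_at(t1,gate)}
  through step 1 (drive(t1,whs1,gate)): drop {truck_at(t1,gate)}, keep {pkg_at(p1,gate), pkg_at(p5,depot)}, require {truck_at(t1,whs1)}
    → {pkg_at(p1,gate), pkg_at(p5,depot), truck_at(t1,whs1)}

== RESULT ==
["pkg_at(p1,gate)", "pkg_at(p5,depot)", "truck_at(t1,whs1)"]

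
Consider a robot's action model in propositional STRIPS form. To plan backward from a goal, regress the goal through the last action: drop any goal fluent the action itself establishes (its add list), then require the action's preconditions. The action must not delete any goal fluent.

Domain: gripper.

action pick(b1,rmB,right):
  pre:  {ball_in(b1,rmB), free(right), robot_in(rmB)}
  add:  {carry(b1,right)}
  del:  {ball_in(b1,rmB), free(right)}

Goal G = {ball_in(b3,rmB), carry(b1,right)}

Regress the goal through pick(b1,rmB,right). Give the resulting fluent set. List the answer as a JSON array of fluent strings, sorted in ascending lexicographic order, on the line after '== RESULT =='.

Regress:
  G ∩ del = {}  (empty — regression defined)
  G \ add = {ball_in(b3,rmB), carry(b1,right)} \ {carry(b1,right)} = {ball_in(b3,rmB)}
  ∪ pre   = {ball_in(b3,rmB)} ∪ {ball_in(b1,rmB), free(right), robot_in(rmB)}
          = {ball_in(b1,rmB), ball_in(b3,rmB), free(right), robot_in(rmB)}

== RESULT ==
["ball_in(b1,rmB)", "ball_in(b3,rmB)", "free(right)", "robot_in(rmB)"]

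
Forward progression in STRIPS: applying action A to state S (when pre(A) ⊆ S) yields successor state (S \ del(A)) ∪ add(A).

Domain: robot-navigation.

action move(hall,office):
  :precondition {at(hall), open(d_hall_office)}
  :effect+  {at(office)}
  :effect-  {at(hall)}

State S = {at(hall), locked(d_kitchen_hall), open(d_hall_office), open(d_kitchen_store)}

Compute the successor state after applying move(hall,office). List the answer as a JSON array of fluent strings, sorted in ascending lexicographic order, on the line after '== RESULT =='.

Progress:
  pre ⊆ S: {at(hall), open(d_hall_office)} ⊆ S  — applicable
  S \ del = {locked(d_kitchen_hall), open(d_hall_office), open(d_kitchen_store)}
  ∪ add   = {at(office), locked(d_kitchen_hall), open(d_hall_office), open(d_kitchen_store)}

== RESULT ==
["at(office)", "locked(d_kitchen_hall)", "open(d_hall_office)", "open(d_kitchen_store)"]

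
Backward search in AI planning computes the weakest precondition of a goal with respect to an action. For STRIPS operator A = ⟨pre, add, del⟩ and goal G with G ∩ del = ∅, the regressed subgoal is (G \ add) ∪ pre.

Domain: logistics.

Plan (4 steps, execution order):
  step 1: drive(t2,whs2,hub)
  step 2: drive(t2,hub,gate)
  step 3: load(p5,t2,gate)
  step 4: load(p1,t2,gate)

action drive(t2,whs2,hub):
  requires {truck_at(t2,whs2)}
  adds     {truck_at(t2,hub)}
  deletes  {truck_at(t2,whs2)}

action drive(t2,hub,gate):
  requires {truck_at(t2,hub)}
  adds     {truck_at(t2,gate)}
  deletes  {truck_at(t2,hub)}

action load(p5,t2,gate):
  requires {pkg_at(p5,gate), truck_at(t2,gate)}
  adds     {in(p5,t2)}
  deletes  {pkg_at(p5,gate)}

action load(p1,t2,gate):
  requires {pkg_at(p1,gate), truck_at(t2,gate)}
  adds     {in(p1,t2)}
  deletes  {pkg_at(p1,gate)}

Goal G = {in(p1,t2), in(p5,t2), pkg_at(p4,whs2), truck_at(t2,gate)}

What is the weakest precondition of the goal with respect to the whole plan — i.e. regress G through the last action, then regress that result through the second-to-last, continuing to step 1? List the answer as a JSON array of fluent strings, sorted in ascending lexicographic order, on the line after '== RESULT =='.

Work backward from the goal:
  through step 4 (load(p1,t2,gate)): drop {in(p1,t2)}, keep {in(p5,t2), pkg_at(p4,whs2), truck_at(t2,gate)}, require {pkg_at(p1,gate), truck_at(t2,gate)}
    → {in(p5,t2), pkg_at(p1,gate), pkg_at(p4,whs2), truck_at(t2,gate)}
  through step 3 (load(p5,t2,gate)): drop {in(p5,t2)}, keep {pkg_at(p1,gate), pkg_at(p4,whs2), truck_at(t2,gate)}, require {pkg_at(p5,gate), truck_at(t2,gate)}
    → {pkg_at(p1,gate), pkg_at(p4,whs2), pkg_at(p5,gate), truck_at(t2,gate)}
  through step 2 (drive(t2,hub,gate)): drop {truck_at(t2,gate)}, keep {pkg_at(p1,gate), pkg_at(p4,whs2), pkg_at(p5,gate)}, require {truck_at(t2,hub)}
    → {pkg_at(p1,gate), pkg_at(p4,whs2), pkg_at(p5,gate), truck_at(t2,hub)}
  through step 1 (drive(t2,whs2,hub)): drop {truck_at(t2,hub)}, keep {pkg_at(p1,gate), pkg_at(p4,whs2), pkg_at(p5,gate)}, require {truck_at(t2,whs2)}
    → {pkg_at(p1,gate), pkg_at(p4,whs2), pkg_at(p5,gate), truck_at(t2,whs2)}

== RESULT ==
["pkg_at(p1,gate)", "pkg_at(p4,whs2)", "pkg_at(p5,gate)", "truck_at(t2,whs2)"]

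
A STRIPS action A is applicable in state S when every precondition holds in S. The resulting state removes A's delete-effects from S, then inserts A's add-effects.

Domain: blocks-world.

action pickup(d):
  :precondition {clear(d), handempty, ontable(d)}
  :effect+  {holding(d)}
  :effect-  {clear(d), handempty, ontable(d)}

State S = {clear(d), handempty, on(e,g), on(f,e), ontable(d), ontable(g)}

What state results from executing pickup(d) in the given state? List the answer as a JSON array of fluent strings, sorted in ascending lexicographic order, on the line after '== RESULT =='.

Progress:
  pre ⊆ S: {clear(d), handempty, ontable(d)} ⊆ S  — applicable
  S \ del = {on(e,g), on(f,e), ontable(g)}
  ∪ add   = {holding(d), on(e,g), on(f,e), ontable(g)}

== RESULT ==
["holding(d)", "on(e,g)", "on(f,e)", "ontable(g)"]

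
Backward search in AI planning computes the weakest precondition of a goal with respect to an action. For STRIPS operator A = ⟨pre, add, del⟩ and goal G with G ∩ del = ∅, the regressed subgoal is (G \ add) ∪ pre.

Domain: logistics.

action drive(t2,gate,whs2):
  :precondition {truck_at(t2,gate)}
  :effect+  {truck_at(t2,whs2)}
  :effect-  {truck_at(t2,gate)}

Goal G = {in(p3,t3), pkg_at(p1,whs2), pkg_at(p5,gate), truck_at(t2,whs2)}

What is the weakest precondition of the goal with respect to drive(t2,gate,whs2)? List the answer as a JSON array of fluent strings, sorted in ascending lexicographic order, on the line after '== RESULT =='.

Compute (G \ add) ∪ pre:
  G ∩ del = {}  (empty — regression defined)
  G \ add = {in(p3,t3), pkg_at(p1,whs2), pkg_at(p5,gate), truck_at(t2,whs2)} \ {truck_at(t2,whs2)} = {in(p3,t3), pkg_at(p1,whs2), pkg_at(p5,gate)}
  ∪ pre   = {in(p3,t3), pkg_at(p1,whs2), pkg_at(p5,gate)} ∪ {truck_at(t2,gate)}
          = {in(p3,t3), pkg_at(p1,whs2), pkg_at(p5,gate), truck_at(t2,gate)}

== RESULT ==
["in(p3,t3)", "pkg_at(p1,whs2)", "pkg_at(p5,gate)", "truck_at(t2,gate)"]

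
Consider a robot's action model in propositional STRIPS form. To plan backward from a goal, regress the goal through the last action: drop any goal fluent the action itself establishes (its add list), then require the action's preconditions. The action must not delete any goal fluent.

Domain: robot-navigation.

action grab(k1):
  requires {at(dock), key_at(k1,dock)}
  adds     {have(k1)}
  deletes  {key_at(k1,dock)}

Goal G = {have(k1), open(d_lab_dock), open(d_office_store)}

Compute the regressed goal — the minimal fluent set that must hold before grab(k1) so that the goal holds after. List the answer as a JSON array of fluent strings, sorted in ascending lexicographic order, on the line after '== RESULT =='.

Regress:
  G ∩ del = {}  (empty — regression defined)
  G \ add = {have(k1), open(d_lab_dock), open(d_office_store)} \ {have(k1)} = {open(d_lab_dock), open(d_office_store)}
  ∪ pre   = {open(d_lab_dock), open(d_office_store)} ∪ {at(dock), key_at(k1,dock)}
          = {at(dock), key_at(k1,dock), open(d_lab_dock), open(d_office_store)}

== RESULT ==
["at(dock)", "key_at(k1,dock)", "open(d_lab_dock)", "open(d_office_store)"]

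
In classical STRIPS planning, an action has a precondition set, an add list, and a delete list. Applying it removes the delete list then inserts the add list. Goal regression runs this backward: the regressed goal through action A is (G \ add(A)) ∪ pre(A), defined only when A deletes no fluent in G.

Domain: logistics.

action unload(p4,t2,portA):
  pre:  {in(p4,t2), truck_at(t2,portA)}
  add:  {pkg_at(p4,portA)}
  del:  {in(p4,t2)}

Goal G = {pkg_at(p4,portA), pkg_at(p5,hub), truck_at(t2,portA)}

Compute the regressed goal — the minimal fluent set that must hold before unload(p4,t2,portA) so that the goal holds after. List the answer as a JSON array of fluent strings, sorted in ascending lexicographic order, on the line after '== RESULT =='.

Regress:
  G ∩ del = {}  (empty — regression defined)
  G \ add = {pkg_at(p4,portA), pkg_at(p5,hub), truck_at(t2,portA)} \ {pkg_at(p4,portA)} = {pkg_at(p5,hub), truck_at(t2,portA)}
  ∪ pre   = {pkg_at(p5,hub), truck_at(t2,portA)} ∪ {in(p4,t2), truck_at(t2,portA)}
          = {in(p4,t2), pkg_at(p5,hub), truck_at(t2,portA)}

== RESULT ==
["in(p4,t2)", "pkg_at(p5,hub)", "truck_at(t2,portA)"]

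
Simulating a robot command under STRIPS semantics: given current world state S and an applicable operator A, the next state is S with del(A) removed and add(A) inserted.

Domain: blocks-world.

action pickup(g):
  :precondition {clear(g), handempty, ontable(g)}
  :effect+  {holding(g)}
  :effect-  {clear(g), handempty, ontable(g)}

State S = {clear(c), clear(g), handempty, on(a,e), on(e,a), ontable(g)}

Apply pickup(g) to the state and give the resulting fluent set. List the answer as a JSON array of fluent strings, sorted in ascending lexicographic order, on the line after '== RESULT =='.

Compute (S \ del) ∪ add:
  pre ⊆ S: {clear(g), handempty, ontable(g)} ⊆ S  — applicable
  S \ del = {clear(c), on(a,e), on(e,a)}
  ∪ add   = {clear(c), holding(g), on(a,e), on(e,a)}

== RESULT ==
["clear(c)", "holding(g)", "on(a,e)", "on(e,a)"]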